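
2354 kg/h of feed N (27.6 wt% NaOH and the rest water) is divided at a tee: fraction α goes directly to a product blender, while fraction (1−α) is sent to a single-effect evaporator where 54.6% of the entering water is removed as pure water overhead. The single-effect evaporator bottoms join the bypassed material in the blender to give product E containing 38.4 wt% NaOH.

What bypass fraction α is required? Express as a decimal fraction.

0.289

All 2354×0.276 = 649.7 kg/h of NaOH reaches E, so E = 649.7/0.384 = 1691.9 kg/h and vapour = 662.06 kg/h.
The evaporator receives (1−α)·2354 of feed at 0.724 water and removes 0.546 of that water:
0.546×0.724×(1−α)×2354 = 662.06
(1−α) = 662.06/930.55 = 0.7115;  α = 0.2885.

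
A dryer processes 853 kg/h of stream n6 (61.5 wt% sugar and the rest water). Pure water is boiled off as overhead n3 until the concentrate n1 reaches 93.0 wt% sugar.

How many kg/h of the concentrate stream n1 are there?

sugar is conserved: 853×0.615 = 524.6 kg/h all reports to the concentrate.
Concentrate = 524.6/(target fraction) = 564.08 kg/h.

564.1 kg/h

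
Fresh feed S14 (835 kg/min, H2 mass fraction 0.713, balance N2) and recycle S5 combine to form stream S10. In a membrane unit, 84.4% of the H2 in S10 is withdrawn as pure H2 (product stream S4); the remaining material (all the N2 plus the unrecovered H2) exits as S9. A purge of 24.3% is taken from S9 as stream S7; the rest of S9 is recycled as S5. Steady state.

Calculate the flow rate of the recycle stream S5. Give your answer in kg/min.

826.3 kg/min

N2 enters only via S14 and leaves only via the purge: 835×0.287 = 0.243×(N2 in S9), and the membrane unit passes all N2, so N2 in S10 = N2 in S9 = 986.19 kg/min.
H2 in S10: m_A = 835×0.713 + (1−0.243)·(1−0.844)·m_A, so m_A = 595.36/0.8819 = 675.08 kg/min.
S9 = (1−0.844)×675.08 + 986.19 = 1091.5 kg/min.
Recycle S5 = (1−0.243)×1091.5 = 826.27 kg/min.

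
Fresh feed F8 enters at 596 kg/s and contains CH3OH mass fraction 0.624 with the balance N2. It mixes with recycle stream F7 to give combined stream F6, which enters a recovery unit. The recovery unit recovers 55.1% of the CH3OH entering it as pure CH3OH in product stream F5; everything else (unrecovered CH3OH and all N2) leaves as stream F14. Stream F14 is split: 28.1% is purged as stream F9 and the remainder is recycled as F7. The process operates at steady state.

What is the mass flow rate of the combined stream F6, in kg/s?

N2 enters only via F8 and leaves only via the purge: 596×0.376 = 0.281×(N2 in F14), and the recovery unit passes all N2, so N2 in F6 = N2 in F14 = 797.49 kg/s.
CH3OH in F6: m_A = 596×0.624 + (1−0.281)·(1−0.551)·m_A, so m_A = 371.9/0.6772 = 549.2 kg/s.
F6 = 549.2 + 797.49 = 1346.7 kg/s.

1347 kg/s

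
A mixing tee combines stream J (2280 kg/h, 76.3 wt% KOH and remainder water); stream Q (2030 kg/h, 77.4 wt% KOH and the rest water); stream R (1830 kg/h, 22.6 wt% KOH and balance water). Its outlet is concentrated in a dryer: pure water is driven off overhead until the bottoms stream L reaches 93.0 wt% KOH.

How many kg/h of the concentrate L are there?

4005 kg/h

KOH entering = 2280×0.763 + 2030×0.774 + 1830×0.226 = 3724.4 kg/h.
All KOH reports to L, so L = 3724.4/0.930 = 4004.8 kg/h.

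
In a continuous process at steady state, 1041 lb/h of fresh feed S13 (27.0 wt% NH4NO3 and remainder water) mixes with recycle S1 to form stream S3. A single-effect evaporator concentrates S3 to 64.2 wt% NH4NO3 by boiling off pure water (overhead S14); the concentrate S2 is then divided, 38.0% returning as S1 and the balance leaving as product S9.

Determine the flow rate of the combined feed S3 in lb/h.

Overall NH4NO3 balance (none leaves overhead): NH4NO3 in fresh feed = NH4NO3 in product, i.e. 1041×0.270 = (1−0.380)·S2·0.642.
S2 = 281.07/(0.642×0.620) = 706.14 lb/h.
Recycle S1 = 0.380×706.14 = 268.33 lb/h.
Combined feed S3 = 1041 + 268.33 = 1309.3 lb/h.

1309 lb/h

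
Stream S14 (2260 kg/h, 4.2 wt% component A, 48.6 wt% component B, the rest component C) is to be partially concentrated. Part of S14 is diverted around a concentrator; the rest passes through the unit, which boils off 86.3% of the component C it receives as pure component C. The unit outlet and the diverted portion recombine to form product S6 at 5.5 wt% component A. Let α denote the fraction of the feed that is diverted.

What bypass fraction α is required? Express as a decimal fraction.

0.420

All 2260×0.042 = 94.92 kg/h of component A reaches S6, so S6 = 94.92/0.055 = 1725.8 kg/h and vapour = 534.18 kg/h.
The evaporator receives (1−α)·2260 of feed at 0.472 component C and removes 0.863 of that component C:
0.863×0.472×(1−α)×2260 = 534.18
(1−α) = 534.18/920.58 = 0.5803;  α = 0.4197.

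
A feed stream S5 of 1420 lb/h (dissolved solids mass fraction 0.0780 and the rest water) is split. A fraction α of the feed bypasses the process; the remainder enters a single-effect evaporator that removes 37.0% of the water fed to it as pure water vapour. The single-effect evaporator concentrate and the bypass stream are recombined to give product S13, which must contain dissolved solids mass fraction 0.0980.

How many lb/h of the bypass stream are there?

All 1420×0.078 = 110.76 lb/h of dissolved solids reaches S13, so S13 = 110.76/0.098 = 1130.2 lb/h and vapour = 289.8 lb/h.
The evaporator receives (1−α)·1420 of feed at 0.922 water and removes 0.370 of that water:
0.370×0.922×(1−α)×1420 = 289.8
(1−α) = 289.8/484.42 = 0.5982;  α = 0.4018.
Bypass flow = 0.4018×1420 = 570.51 lb/h.

570.5 lb/h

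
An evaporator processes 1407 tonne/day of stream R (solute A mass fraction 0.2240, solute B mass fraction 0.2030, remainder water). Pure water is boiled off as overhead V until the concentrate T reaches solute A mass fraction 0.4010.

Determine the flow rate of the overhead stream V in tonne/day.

solute A is conserved: 1407×0.224 = 315.17 tonne/day all reports to the concentrate.
Concentrate = 315.17/(target fraction) = 785.96 tonne/day.
Overhead = 1407 − 785.96 = 621.04 tonne/day.

621 tonne/day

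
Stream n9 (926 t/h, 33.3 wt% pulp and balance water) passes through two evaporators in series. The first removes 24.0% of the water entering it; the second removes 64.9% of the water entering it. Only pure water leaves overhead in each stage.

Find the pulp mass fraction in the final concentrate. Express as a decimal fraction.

0.6518

water in feed = 926×0.667 = 617.64 t/h.
After stage 1: water left = (1−0.240)×617.64 = 469.41; stream total = 777.77 t/h.
After stage 2: water left = (1−0.649)×469.41 = 164.76; final concentrate = 473.12 t/h.
pulp fraction = 308.36/473.12 = 0.6518.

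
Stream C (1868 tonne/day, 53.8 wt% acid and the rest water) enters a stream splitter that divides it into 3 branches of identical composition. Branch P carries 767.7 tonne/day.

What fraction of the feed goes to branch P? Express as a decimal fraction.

Fraction to P = 767.7/1868 = 0.4110.

0.411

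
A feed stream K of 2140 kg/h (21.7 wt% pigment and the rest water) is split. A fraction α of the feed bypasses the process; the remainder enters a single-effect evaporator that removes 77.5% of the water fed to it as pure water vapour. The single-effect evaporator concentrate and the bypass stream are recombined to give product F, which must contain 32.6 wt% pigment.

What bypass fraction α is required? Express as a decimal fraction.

0.449

All 2140×0.217 = 464.38 kg/h of pigment reaches F, so F = 464.38/0.326 = 1424.5 kg/h and vapour = 715.52 kg/h.
The evaporator receives (1−α)·2140 of feed at 0.783 water and removes 0.775 of that water:
0.775×0.783×(1−α)×2140 = 715.52
(1−α) = 715.52/1298.6 = 0.5510;  α = 0.4490.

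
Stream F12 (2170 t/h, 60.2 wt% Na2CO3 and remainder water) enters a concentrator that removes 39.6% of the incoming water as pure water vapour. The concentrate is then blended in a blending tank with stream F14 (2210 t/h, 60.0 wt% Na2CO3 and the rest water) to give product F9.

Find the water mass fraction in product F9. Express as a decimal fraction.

Vapour removed = 0.396×0.398×2170 = 342.01 t/h; concentrate = 1828 t/h.
water reaching the mixer = 521.65 (from concentrate) + 2210×0.400 = 1405.7 t/h.
Product flow = 1828 + 2210 = 4038 t/h; water fraction = 0.3481.

0.3481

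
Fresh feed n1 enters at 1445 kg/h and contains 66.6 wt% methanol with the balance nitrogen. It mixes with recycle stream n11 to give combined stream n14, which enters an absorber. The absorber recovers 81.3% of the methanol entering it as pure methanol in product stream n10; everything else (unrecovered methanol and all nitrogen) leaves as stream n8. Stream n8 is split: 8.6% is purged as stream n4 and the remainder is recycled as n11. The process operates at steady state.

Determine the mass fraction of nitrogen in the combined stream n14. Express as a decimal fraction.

0.829

nitrogen enters only via n1 and leaves only via the purge: 1445×0.334 = 0.086×(nitrogen in n8), and the absorber passes all nitrogen, so nitrogen in n14 = nitrogen in n8 = 5612 kg/h.
methanol in n14: m_A = 1445×0.666 + (1−0.086)·(1−0.813)·m_A, so m_A = 962.37/0.8291 = 1160.8 kg/h.
n14 = 1160.8 + 5612 = 6772.7 kg/h.
nitrogen fraction in n14 = 5612/6772.7 = 0.829.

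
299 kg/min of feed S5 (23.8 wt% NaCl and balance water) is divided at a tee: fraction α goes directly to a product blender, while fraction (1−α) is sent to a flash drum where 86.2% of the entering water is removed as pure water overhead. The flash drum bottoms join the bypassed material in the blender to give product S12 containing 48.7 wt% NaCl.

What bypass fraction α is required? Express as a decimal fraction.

All 299×0.238 = 71.162 kg/min of NaCl reaches S12, so S12 = 71.162/0.487 = 146.12 kg/min and vapour = 152.88 kg/min.
The evaporator receives (1−α)·299 of feed at 0.762 water and removes 0.862 of that water:
0.862×0.762×(1−α)×299 = 152.88
(1−α) = 152.88/196.4 = 0.7784;  α = 0.2216.

0.222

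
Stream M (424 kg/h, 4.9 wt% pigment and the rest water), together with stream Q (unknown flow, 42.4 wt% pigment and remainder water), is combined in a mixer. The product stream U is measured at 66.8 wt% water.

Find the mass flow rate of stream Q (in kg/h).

1304 kg/h

Let Q be the unknown flow. Total out = 424 + Q.
water balance: 403.22 + 0.576·Q = 0.668·(424 + Q)
(0.576 − 0.668)·Q = 0.668×424 − 403.22 = -119.99
Q = -119.99 / -0.092 = 1304.3 kg/h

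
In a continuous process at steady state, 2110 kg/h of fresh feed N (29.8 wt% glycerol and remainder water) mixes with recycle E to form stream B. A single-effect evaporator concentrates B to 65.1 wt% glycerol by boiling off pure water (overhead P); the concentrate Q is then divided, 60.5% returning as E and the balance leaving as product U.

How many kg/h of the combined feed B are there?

3589 kg/h

Overall glycerol balance (none leaves overhead): glycerol in fresh feed = glycerol in product, i.e. 2110×0.298 = (1−0.605)·Q·0.651.
Q = 628.78/(0.651×0.395) = 2445.2 kg/h.
Recycle E = 0.605×2445.2 = 1479.4 kg/h.
Combined feed B = 2110 + 1479.4 = 3589.4 kg/h.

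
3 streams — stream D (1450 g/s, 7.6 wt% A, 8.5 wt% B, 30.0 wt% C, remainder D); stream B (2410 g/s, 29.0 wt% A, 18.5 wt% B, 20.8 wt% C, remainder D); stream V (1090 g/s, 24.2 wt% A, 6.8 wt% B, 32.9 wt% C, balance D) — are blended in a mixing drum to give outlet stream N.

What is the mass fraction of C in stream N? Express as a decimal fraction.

0.2616

Total flow out = 1450 + 2410 + 1090 = 4950 g/s.
C in = 1450×0.300 + 2410×0.208 + 1090×0.329 = 1294.9 g/s.
C mass fraction in N = 1294.9/4950 = 0.2616.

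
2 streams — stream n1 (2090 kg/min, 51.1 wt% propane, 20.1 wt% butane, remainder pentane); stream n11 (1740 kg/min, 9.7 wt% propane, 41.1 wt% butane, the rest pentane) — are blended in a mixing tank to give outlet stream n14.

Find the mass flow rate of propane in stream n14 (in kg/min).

propane out = propane in = 2090×0.511 + 1740×0.097 = 1236.8 kg/min.

1237 kg/min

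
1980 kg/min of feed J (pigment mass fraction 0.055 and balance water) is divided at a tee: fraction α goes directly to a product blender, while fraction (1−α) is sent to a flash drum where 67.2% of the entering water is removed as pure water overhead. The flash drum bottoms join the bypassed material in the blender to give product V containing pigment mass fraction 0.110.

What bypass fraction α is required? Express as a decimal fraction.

0.213

All 1980×0.055 = 108.9 kg/min of pigment reaches V, so V = 108.9/0.110 = 990 kg/min and vapour = 990 kg/min.
The evaporator receives (1−α)·1980 of feed at 0.945 water and removes 0.672 of that water:
0.672×0.945×(1−α)×1980 = 990
(1−α) = 990/1257.4 = 0.7874;  α = 0.2126.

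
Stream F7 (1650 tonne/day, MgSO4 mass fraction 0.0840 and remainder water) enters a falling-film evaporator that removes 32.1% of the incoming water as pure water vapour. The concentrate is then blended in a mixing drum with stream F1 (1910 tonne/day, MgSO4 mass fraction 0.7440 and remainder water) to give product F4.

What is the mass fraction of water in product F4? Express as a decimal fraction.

Vapour removed = 0.321×0.916×1650 = 485.16 tonne/day; concentrate = 1164.8 tonne/day.
water reaching the mixer = 1026.2 (from concentrate) + 1910×0.256 = 1515.2 tonne/day.
Product flow = 1164.8 + 1910 = 3074.8 tonne/day; water fraction = 0.4928.

0.4928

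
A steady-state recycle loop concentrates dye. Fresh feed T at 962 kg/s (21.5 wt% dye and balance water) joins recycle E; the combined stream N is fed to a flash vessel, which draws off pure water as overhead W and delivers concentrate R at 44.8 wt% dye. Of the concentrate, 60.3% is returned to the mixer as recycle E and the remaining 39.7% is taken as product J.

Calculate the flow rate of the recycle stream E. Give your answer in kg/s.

701.2 kg/s

Overall dye balance (none leaves overhead): dye in fresh feed = dye in product, i.e. 962×0.215 = (1−0.603)·R·0.448.
R = 206.83/(0.448×0.397) = 1162.9 kg/s.
Recycle E = 0.603×1162.9 = 701.23 kg/s.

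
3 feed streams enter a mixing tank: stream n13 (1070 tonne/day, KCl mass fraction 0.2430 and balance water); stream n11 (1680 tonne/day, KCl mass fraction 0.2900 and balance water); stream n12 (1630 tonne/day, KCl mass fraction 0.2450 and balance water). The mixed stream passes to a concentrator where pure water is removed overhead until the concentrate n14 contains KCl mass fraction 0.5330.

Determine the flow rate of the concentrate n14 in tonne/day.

KCl entering = 1070×0.243 + 1680×0.290 + 1630×0.245 = 1146.6 tonne/day.
All KCl reports to n14, so n14 = 1146.6/0.533 = 2151.1 tonne/day.

2151 tonne/day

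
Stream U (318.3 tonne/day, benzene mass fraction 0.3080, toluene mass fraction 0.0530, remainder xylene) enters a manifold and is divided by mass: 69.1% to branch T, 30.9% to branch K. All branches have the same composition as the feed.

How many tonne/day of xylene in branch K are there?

Branch K total = 0.309×318.3 = 98.355 tonne/day.
xylene in K = 0.639×98.355 = 62.849 tonne/day.

62.85 tonne/day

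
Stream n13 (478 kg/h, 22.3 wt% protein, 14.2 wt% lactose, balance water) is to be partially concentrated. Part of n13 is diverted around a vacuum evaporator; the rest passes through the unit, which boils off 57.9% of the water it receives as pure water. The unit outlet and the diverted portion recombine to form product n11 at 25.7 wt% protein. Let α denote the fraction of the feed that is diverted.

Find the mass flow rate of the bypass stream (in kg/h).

All 478×0.223 = 106.59 kg/h of protein reaches n11, so n11 = 106.59/0.257 = 414.76 kg/h and vapour = 63.237 kg/h.
The evaporator receives (1−α)·478 of feed at 0.635 water and removes 0.579 of that water:
0.579×0.635×(1−α)×478 = 63.237
(1−α) = 63.237/175.74 = 0.3598;  α = 0.6402.
Bypass flow = 0.6402×478 = 306 kg/h.

306 kg/h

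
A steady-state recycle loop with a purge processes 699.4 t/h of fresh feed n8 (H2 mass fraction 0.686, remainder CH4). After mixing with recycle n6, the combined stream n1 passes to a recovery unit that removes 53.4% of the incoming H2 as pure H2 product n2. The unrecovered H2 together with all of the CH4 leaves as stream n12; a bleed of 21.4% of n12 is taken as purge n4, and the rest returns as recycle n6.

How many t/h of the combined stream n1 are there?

CH4 enters only via n8 and leaves only via the purge: 699.4×0.314 = 0.214×(CH4 in n12), and the recovery unit passes all CH4, so CH4 in n1 = CH4 in n12 = 1026.2 t/h.
H2 in n1: m_A = 699.4×0.686 + (1−0.214)·(1−0.534)·m_A, so m_A = 479.79/0.6337 = 757.09 t/h.
n1 = 757.09 + 1026.2 = 1783.3 t/h.

1783 t/h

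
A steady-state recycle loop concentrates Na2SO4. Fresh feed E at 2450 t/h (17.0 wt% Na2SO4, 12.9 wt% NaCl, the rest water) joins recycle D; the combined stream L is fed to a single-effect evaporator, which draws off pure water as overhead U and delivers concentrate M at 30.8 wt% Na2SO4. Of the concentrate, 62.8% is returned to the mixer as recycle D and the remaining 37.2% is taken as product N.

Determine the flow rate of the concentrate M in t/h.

Overall Na2SO4 balance (none leaves overhead): Na2SO4 in fresh feed = Na2SO4 in product, i.e. 2450×0.170 = (1−0.628)·M·0.308.
M = 416.5/(0.308×0.372) = 3635.1 t/h.

3635 t/h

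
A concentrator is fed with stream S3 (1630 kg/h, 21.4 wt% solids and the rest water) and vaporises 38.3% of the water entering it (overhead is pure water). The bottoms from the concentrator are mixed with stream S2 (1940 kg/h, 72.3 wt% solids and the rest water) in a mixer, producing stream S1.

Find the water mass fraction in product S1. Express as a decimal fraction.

0.4312

Vapour removed = 0.383×0.786×1630 = 490.69 kg/h; concentrate = 1139.3 kg/h.
water reaching the mixer = 790.49 (from concentrate) + 1940×0.277 = 1327.9 kg/h.
Product flow = 1139.3 + 1940 = 3079.3 kg/h; water fraction = 0.4312.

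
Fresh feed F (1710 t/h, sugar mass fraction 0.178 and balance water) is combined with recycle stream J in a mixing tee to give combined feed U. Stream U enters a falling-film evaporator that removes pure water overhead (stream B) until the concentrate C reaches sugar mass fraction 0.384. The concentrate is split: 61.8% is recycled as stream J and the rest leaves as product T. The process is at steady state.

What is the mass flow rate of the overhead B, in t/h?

917.3 t/h

Overall sugar balance (none leaves overhead): sugar in fresh feed = sugar in product, i.e. 1710×0.178 = (1−0.618)·C·0.384.
C = 304.38/(0.384×0.382) = 2075 t/h.
Recycle J = 0.618×2075 = 1282.4 t/h.
Combined feed U = 1710 + 1282.4 = 2992.4 t/h.
Overhead B = U − C = 2992.4 − 2075 = 917.34 t/h.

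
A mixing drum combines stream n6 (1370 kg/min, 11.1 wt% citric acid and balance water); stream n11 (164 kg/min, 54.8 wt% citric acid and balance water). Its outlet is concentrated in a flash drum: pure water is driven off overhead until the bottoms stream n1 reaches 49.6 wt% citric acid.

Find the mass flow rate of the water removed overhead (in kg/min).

1046 kg/min

citric acid entering = 1370×0.111 + 164×0.548 = 241.94 kg/min.
All citric acid reports to n1, so n1 = 241.94/0.496 = 487.79 kg/min.
Total feed = 1534 kg/min; overhead = 1534 − 487.79 = 1046.2 kg/min.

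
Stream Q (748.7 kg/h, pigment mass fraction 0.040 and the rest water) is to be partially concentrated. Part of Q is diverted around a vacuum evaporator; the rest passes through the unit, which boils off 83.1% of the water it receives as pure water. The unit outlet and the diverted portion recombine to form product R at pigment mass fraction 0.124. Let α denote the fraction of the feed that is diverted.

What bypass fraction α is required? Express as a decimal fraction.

0.151

All 748.7×0.040 = 29.948 kg/h of pigment reaches R, so R = 29.948/0.124 = 241.52 kg/h and vapour = 507.18 kg/h.
The evaporator receives (1−α)·748.7 of feed at 0.960 water and removes 0.831 of that water:
0.831×0.960×(1−α)×748.7 = 507.18
(1−α) = 507.18/597.28 = 0.8492;  α = 0.1508.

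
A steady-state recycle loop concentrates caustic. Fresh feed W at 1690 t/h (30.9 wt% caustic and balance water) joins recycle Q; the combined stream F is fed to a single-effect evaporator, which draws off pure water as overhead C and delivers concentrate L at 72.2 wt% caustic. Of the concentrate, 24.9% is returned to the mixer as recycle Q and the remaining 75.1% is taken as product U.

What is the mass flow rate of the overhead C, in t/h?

966.7 t/h

Overall caustic balance (none leaves overhead): caustic in fresh feed = caustic in product, i.e. 1690×0.309 = (1−0.249)·L·0.722.
L = 522.21/(0.722×0.751) = 963.09 t/h.
Recycle Q = 0.249×963.09 = 239.81 t/h.
Combined feed F = 1690 + 239.81 = 1929.8 t/h.
Overhead C = F − L = 1929.8 − 963.09 = 966.72 t/h.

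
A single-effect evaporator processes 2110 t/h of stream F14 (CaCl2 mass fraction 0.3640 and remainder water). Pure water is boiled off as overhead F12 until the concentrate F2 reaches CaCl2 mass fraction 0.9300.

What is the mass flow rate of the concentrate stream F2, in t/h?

825.8 t/h

CaCl2 is conserved: 2110×0.364 = 768.04 t/h all reports to the concentrate.
Concentrate = 768.04/(target fraction) = 825.85 t/h.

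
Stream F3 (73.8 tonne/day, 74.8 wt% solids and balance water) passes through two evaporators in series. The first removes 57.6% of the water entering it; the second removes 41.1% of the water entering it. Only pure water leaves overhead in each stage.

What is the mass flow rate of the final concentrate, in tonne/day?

water in feed = 73.8×0.252 = 18.598 tonne/day.
After stage 1: water left = (1−0.576)×18.598 = 7.8854; stream total = 63.088 tonne/day.
After stage 2: water left = (1−0.411)×7.8854 = 4.6445; final concentrate = 59.847 tonne/day.

59.85 tonne/day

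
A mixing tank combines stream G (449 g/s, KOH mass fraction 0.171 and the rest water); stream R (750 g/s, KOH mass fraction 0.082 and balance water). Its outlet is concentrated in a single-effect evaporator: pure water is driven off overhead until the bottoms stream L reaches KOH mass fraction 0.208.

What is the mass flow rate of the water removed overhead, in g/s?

KOH entering = 449×0.171 + 750×0.082 = 138.28 g/s.
All KOH reports to L, so L = 138.28/0.208 = 664.8 g/s.
Total feed = 1199 g/s; overhead = 1199 − 664.8 = 534.2 g/s.

534.2 g/s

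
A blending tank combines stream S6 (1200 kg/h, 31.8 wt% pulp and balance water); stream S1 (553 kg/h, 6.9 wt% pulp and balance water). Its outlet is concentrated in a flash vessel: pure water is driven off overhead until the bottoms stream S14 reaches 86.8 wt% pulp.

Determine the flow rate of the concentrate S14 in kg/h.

pulp entering = 1200×0.318 + 553×0.069 = 419.76 kg/h.
All pulp reports to S14, so S14 = 419.76/0.868 = 483.59 kg/h.

483.6 kg/h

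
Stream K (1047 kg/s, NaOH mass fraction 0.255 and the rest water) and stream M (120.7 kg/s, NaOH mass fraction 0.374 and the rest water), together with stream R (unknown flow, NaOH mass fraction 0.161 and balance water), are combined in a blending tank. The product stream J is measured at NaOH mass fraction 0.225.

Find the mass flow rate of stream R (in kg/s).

Let R be the unknown flow. Total out = 1167.7 + R.
NaOH balance: 312.13 + 0.161·R = 0.225·(1167.7 + R)
(0.161 − 0.225)·R = 0.225×1167.7 − 312.13 = -49.394
R = -49.394 / -0.064 = 771.79 kg/s

771.8 kg/s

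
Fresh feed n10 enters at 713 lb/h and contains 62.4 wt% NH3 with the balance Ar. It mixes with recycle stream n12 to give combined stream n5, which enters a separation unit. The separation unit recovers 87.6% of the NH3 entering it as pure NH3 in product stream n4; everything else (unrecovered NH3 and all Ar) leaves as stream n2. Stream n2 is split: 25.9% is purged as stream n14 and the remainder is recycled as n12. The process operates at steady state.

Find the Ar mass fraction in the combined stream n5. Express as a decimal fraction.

0.679

Ar enters only via n10 and leaves only via the purge: 713×0.376 = 0.259×(Ar in n2), and the separation unit passes all Ar, so Ar in n5 = Ar in n2 = 1035.1 lb/h.
NH3 in n5: m_A = 713×0.624 + (1−0.259)·(1−0.876)·m_A, so m_A = 444.91/0.9081 = 489.93 lb/h.
n5 = 489.93 + 1035.1 = 1525 lb/h.
Ar fraction in n5 = 1035.1/1525 = 0.679.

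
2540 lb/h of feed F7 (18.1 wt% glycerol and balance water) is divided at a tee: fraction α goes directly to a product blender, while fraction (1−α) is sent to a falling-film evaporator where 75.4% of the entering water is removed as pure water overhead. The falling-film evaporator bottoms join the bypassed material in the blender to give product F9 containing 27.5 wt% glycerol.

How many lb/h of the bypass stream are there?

1134 lb/h

All 2540×0.181 = 459.74 lb/h of glycerol reaches F9, so F9 = 459.74/0.275 = 1671.8 lb/h and vapour = 868.22 lb/h.
The evaporator receives (1−α)·2540 of feed at 0.819 water and removes 0.754 of that water:
0.754×0.819×(1−α)×2540 = 868.22
(1−α) = 868.22/1568.5 = 0.5535;  α = 0.4465.
Bypass flow = 0.4465×2540 = 1134 lb/h.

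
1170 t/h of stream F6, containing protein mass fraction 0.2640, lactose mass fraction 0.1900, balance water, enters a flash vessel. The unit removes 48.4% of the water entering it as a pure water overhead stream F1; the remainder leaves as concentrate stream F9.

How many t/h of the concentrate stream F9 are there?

water entering = 1170×0.546 = 638.82 t/h; overhead removed = 0.484×638.82 = 309.19 t/h.
Concentrate = 1170 − 309.19 = 860.81 t/h.

860.8 t/h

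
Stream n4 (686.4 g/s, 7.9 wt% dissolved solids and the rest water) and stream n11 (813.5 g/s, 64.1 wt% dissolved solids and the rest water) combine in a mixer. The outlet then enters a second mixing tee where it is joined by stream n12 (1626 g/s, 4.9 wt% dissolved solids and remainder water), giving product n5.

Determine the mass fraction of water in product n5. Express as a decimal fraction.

Overall, product flow = 3125.9 g/s.
water in = 686.4×0.921 + 813.5×0.359 + 1626×0.951 = 2470.5 g/s.
water fraction in n5 = 0.7903.

0.7903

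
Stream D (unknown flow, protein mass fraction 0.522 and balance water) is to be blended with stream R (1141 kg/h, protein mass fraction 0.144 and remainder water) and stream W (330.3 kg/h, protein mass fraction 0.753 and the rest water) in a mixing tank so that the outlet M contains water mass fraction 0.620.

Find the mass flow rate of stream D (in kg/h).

1029 kg/h

Let D be the unknown flow. Total out = 1471.3 + D.
water balance: 1058.3 + 0.478·D = 0.620·(1471.3 + D)
(0.478 − 0.620)·D = 0.620×1471.3 − 1058.3 = -146.07
D = -146.07 / -0.142 = 1028.7 kg/h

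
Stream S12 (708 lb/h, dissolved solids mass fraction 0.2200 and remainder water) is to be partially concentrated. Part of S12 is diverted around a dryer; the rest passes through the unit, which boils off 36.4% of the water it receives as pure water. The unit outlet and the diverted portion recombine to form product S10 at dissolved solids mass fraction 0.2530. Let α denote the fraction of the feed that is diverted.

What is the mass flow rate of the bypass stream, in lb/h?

All 708×0.220 = 155.76 lb/h of dissolved solids reaches S10, so S10 = 155.76/0.253 = 615.65 lb/h and vapour = 92.348 lb/h.
The evaporator receives (1−α)·708 of feed at 0.780 water and removes 0.364 of that water:
0.364×0.780×(1−α)×708 = 92.348
(1−α) = 92.348/201.02 = 0.4594;  α = 0.5406.
Bypass flow = 0.5406×708 = 382.74 lb/h.

382.7 lb/h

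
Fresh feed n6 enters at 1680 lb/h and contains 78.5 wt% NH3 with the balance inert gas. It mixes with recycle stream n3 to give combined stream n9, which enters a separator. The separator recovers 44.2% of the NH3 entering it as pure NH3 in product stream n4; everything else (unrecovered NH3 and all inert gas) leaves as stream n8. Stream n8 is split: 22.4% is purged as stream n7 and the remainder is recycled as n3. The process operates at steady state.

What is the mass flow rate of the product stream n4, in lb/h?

1028 lb/h

NH3 in n9: m_A = 1680×0.785 + (1−0.224)·(1−0.442)·m_A, so m_A = 1318.8/0.5670 = 2326 lb/h.
Product n4 = 0.442×2326 = 1028.1 lb/h.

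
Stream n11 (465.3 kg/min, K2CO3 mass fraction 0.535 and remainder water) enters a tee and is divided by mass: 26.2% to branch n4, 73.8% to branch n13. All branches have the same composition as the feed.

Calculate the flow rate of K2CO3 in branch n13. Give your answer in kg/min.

183.7 kg/min

Branch n13 total = 0.738×465.3 = 343.39 kg/min.
K2CO3 in n13 = 0.535×343.39 = 183.71 kg/min.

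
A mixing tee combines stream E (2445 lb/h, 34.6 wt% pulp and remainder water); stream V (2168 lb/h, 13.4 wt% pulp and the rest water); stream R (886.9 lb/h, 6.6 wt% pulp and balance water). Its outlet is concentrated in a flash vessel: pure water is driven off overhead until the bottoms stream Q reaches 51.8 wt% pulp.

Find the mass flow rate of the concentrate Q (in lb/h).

2307 lb/h

pulp entering = 2445×0.346 + 2168×0.134 + 886.9×0.066 = 1195 lb/h.
All pulp reports to Q, so Q = 1195/0.518 = 2307 lb/h.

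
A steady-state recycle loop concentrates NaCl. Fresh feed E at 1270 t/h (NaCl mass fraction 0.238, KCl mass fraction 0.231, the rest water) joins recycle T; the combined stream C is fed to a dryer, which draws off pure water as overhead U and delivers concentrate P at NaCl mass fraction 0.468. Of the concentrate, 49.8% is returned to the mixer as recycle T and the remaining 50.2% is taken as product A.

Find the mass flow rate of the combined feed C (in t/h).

Overall NaCl balance (none leaves overhead): NaCl in fresh feed = NaCl in product, i.e. 1270×0.238 = (1−0.498)·P·0.468.
P = 302.26/(0.468×0.502) = 1286.6 t/h.
Recycle T = 0.498×1286.6 = 640.71 t/h.
Combined feed C = 1270 + 640.71 = 1910.7 t/h.

1911 t/h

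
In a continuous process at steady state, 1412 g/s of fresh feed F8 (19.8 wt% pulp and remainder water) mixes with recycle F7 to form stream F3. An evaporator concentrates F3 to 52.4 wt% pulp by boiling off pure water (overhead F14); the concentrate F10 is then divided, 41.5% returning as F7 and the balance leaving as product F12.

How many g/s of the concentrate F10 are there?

Overall pulp balance (none leaves overhead): pulp in fresh feed = pulp in product, i.e. 1412×0.198 = (1−0.415)·F10·0.524.
F10 = 279.58/(0.524×0.585) = 912.04 g/s.

912 g/s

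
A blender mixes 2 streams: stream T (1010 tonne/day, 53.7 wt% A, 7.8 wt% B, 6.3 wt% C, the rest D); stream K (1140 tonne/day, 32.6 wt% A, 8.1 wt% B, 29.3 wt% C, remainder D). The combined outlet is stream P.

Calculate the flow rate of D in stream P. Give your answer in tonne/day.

667.2 tonne/day

D out = D in = 1010×0.322 + 1140×0.300 = 667.22 tonne/day.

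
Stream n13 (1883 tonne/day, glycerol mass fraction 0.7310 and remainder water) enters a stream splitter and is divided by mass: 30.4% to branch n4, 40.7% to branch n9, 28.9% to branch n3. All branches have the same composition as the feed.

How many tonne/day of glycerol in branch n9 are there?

Branch n9 total = 0.407×1883 = 766.38 tonne/day.
glycerol in n9 = 0.731×766.38 = 560.22 tonne/day.

560.2 tonne/day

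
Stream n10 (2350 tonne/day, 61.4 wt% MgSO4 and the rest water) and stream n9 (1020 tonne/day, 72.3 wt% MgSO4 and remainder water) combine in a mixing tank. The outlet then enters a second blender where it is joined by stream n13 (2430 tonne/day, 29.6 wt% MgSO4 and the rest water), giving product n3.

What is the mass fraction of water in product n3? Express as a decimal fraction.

Overall, product flow = 5800 tonne/day.
water in = 2350×0.386 + 1020×0.277 + 2430×0.704 = 2900.4 tonne/day.
water fraction in n3 = 0.500.

0.500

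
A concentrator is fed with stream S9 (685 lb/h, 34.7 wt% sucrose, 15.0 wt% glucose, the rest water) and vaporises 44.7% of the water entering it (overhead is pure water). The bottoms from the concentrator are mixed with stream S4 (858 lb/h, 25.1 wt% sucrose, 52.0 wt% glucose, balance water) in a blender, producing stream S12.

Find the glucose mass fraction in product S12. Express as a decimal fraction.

Vapour removed = 0.447×0.503×685 = 154.02 lb/h; concentrate = 530.98 lb/h.
glucose reaching the mixer = 102.75 (from concentrate) + 858×0.520 = 548.91 lb/h.
Product flow = 530.98 + 858 = 1389 lb/h; glucose fraction = 0.395.

0.395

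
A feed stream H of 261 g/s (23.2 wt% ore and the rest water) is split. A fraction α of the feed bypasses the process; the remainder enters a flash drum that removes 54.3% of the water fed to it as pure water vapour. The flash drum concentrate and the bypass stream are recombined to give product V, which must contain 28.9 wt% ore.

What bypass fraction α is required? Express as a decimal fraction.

0.527

All 261×0.232 = 60.552 g/s of ore reaches V, so V = 60.552/0.289 = 209.52 g/s and vapour = 51.478 g/s.
The evaporator receives (1−α)·261 of feed at 0.768 water and removes 0.543 of that water:
0.543×0.768×(1−α)×261 = 51.478
(1−α) = 51.478/108.84 = 0.4730;  α = 0.5270.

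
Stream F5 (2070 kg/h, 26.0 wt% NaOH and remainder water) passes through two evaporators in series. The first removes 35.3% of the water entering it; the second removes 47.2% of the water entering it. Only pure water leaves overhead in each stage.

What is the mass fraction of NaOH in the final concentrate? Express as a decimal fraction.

water in feed = 2070×0.740 = 1531.8 kg/h.
After stage 1: water left = (1−0.353)×1531.8 = 991.07; stream total = 1529.3 kg/h.
After stage 2: water left = (1−0.472)×991.07 = 523.29; final concentrate = 1061.5 kg/h.
NaOH fraction = 538.2/1061.5 = 0.5070.

0.5070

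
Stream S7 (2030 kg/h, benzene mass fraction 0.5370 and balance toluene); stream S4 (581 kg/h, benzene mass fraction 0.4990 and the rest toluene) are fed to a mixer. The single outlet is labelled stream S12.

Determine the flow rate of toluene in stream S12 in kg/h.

toluene out = toluene in = 2030×0.463 + 581×0.501 = 1231 kg/h.

1231 kg/h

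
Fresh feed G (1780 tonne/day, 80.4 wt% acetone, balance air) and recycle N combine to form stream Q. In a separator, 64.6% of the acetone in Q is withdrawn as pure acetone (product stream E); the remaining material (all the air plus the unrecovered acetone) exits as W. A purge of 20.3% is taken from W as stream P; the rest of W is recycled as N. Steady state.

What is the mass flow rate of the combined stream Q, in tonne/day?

air enters only via G and leaves only via the purge: 1780×0.196 = 0.203×(air in W), and the separator passes all air, so air in Q = air in W = 1718.6 tonne/day.
acetone in Q: m_A = 1780×0.804 + (1−0.203)·(1−0.646)·m_A, so m_A = 1431.1/0.7179 = 1993.6 tonne/day.
Q = 1993.6 + 1718.6 = 3712.2 tonne/day.

3712 tonne/day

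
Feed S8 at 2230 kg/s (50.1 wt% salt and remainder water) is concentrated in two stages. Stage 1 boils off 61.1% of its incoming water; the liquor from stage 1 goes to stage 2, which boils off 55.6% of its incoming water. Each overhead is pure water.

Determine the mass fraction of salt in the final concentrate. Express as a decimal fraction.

0.853

water in feed = 2230×0.499 = 1112.8 kg/s.
After stage 1: water left = (1−0.611)×1112.8 = 432.87; stream total = 1550.1 kg/s.
After stage 2: water left = (1−0.556)×432.87 = 192.19; final concentrate = 1309.4 kg/s.
salt fraction = 1117.2/1309.4 = 0.853.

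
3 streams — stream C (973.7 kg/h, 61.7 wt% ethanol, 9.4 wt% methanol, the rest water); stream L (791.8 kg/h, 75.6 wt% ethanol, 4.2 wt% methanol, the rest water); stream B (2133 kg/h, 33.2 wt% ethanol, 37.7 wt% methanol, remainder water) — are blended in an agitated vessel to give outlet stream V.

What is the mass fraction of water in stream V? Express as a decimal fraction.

Total flow out = 973.7 + 791.8 + 2133 = 3898.5 kg/h.
water in = 973.7×0.289 + 791.8×0.202 + 2133×0.291 = 1062 kg/h.
water mass fraction in V = 1062/3898.5 = 0.272.

0.272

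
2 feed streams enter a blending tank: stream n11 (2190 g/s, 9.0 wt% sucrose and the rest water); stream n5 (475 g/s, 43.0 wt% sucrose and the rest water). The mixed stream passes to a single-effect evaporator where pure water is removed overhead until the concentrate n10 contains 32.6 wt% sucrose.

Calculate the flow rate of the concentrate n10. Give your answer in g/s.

1231 g/s

sucrose entering = 2190×0.090 + 475×0.430 = 401.35 g/s.
All sucrose reports to n10, so n10 = 401.35/0.326 = 1231.1 g/s.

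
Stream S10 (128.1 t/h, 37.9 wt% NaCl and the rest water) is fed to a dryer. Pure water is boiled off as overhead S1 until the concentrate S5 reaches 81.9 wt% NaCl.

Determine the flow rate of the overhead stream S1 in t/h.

NaCl is conserved: 128.1×0.379 = 48.55 t/h all reports to the concentrate.
Concentrate = 48.55/(target fraction) = 59.279 t/h.
Overhead = 128.1 − 59.279 = 68.821 t/h.

68.82 t/h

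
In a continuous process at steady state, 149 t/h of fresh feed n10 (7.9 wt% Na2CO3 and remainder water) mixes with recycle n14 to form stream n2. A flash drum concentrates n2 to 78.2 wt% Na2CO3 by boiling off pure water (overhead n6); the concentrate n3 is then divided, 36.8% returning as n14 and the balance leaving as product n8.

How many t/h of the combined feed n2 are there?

Overall Na2CO3 balance (none leaves overhead): Na2CO3 in fresh feed = Na2CO3 in product, i.e. 149×0.079 = (1−0.368)·n3·0.782.
n3 = 11.771/(0.782×0.632) = 23.817 t/h.
Recycle n14 = 0.368×23.817 = 8.7647 t/h.
Combined feed n2 = 149 + 8.7647 = 157.76 t/h.

157.8 t/h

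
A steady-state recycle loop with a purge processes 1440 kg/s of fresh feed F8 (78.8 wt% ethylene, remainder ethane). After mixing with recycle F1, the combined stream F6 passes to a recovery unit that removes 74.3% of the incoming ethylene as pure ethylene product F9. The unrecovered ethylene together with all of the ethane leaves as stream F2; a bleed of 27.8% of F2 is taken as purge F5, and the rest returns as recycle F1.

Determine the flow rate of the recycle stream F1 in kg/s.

1051 kg/s

ethane enters only via F8 and leaves only via the purge: 1440×0.212 = 0.278×(ethane in F2), and the recovery unit passes all ethane, so ethane in F6 = ethane in F2 = 1098.1 kg/s.
ethylene in F6: m_A = 1440×0.788 + (1−0.278)·(1−0.743)·m_A, so m_A = 1134.7/0.8144 = 1393.2 kg/s.
F2 = (1−0.743)×1393.2 + 1098.1 = 1456.2 kg/s.
Recycle F1 = (1−0.278)×1456.2 = 1051.4 kg/s.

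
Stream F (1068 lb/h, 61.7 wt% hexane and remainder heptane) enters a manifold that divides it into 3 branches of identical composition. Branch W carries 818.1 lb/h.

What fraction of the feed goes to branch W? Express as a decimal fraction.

Fraction to W = 818.1/1068 = 0.7660.

0.766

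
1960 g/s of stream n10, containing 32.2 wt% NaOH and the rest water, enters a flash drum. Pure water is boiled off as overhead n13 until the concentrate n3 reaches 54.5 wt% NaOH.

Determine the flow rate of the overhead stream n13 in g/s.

NaOH is conserved: 1960×0.322 = 631.12 g/s all reports to the concentrate.
Concentrate = 631.12/(target fraction) = 1158 g/s.
Overhead = 1960 − 1158 = 801.98 g/s.

802 g/s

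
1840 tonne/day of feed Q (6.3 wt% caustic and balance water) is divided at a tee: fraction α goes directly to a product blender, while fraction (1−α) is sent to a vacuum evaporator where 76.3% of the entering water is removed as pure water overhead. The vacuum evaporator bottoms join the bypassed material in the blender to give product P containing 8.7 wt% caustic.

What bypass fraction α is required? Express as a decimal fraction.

All 1840×0.063 = 115.92 tonne/day of caustic reaches P, so P = 115.92/0.087 = 1332.4 tonne/day and vapour = 507.59 tonne/day.
The evaporator receives (1−α)·1840 of feed at 0.937 water and removes 0.763 of that water:
0.763×0.937×(1−α)×1840 = 507.59
(1−α) = 507.59/1315.5 = 0.3859;  α = 0.6141.

0.614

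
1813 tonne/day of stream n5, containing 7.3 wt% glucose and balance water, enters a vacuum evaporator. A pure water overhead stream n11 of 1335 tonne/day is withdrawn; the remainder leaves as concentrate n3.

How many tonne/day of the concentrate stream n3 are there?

478 tonne/day

Concentrate = 1813 − 1335 = 478 tonne/day.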